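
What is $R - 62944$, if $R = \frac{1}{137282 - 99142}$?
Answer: $- \frac{2400684159}{38140} \approx -62944.0$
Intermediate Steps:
$R = \frac{1}{38140} \approx 2.6219 \cdot 10^{-5}$
$R - 62944 = \frac{1}{38140} - 62944 = - \frac{2400684159}{38140}$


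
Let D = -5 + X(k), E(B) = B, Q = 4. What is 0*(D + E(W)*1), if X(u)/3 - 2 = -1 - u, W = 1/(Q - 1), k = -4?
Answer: 0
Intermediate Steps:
W = 1/3 (W = 1/(4 - 1) = 1/3 ≈ 0.33333)
X(u) = 3 - 3*u (X(u) = 6 + 3*(-1 - u) = 6 + (-3 - 3*u) = 3 - 3*u)
D = 10 (D = -5 + (3 - 3*(-4)) = -5 + (3 + 12) = -5 + 15 = 10)
0*(D + E(W)*1) = 0*(10 + (1/3)*1) = 0*(10 + 1/3) = 0*(31/3) = 0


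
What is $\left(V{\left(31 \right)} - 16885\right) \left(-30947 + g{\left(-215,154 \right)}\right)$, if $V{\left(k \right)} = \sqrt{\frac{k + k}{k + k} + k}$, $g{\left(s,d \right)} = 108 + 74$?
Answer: $519467025 - 123060 \sqrt{2} \approx 5.1929 \cdot 10^{8}$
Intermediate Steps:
$g{\left(s,d \right)} = 182$
$V{\left(k \right)} = \sqrt{1 + k}$ ($V{\left(k \right)} = \sqrt{\frac{2 k}{2 k} + k} = \sqrt{2 k \frac{1}{2 k} + k} = \sqrt{1 + k}$)
$\left(V{\left(31 \right)} - 16885\right) \left(-30947 + g{\left(-215,154 \right)}\right) = \left(\sqrt{1 + 31} - 16885\right) \left(-30947 + 182\right) = \left(\sqrt{32} - 16885\right) \left(-30765\right) = \left(4 \sqrt{2} - 16885\right) \left(-30765\right) = \left(-16885 + 4 \sqrt{2}\right) \left(-30765\right) = 519467025 - 123060 \sqrt{2}$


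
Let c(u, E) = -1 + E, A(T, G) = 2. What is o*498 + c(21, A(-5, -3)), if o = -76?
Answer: -37847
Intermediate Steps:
o*498 + c(21, A(-5, -3)) = -76*498 + (-1 + 2) = -37848 + 1 = -37847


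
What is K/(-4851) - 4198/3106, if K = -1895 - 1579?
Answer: -531903/837067 ≈ -0.63544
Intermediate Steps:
K = -3474
K/(-4851) - 4198/3106 = -3474/(-4851) - 4198/3106 = -3474*(-1/4851) - 4198*1/3106 = 386/539 - 2099/1553 = -531903/837067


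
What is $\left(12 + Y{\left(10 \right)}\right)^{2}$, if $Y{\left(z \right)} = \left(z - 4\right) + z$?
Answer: $784$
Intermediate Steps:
$Y{\left(z \right)} = -4 + 2 z$ ($Y{\left(z \right)} = \left(-4 + z\right) + z = -4 + 2 z$)
$\left(12 + Y{\left(10 \right)}\right)^{2} = \left(12 + \left(-4 + 2 \cdot 10\right)\right)^{2} = \left(12 + \left(-4 + 20\right)\right)^{2} = \left(12 + 16\right)^{2} = 28^{2} = 784$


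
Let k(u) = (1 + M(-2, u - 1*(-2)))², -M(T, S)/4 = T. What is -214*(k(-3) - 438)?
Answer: 76398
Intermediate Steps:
M(T, S) = -4*T
k(u) = 81 (k(u) = (1 - 4*(-2))² = (1 + 8)² = 9² = 81)
-214*(k(-3) - 438) = -214*(81 - 438) = -214*(-357) = 76398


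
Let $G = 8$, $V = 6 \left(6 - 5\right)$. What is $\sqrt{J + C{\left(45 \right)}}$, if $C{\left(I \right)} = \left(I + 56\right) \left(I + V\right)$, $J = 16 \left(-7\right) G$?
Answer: $\sqrt{4255} \approx 65.23$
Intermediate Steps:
$V = 6$ ($V = 6 \cdot 1 = 6$)
$J = -896$ ($J = 16 \left(-7\right) 8 = \left(-112\right) 8 = -896$)
$C{\left(I \right)} = \left(6 + I\right) \left(56 + I\right)$ ($C{\left(I \right)} = \left(I + 56\right) \left(I + 6\right) = \left(56 + I\right) \left(6 + I\right) = \left(6 + I\right) \left(56 + I\right)$)
$\sqrt{J + C{\left(45 \right)}} = \sqrt{-896 + \left(336 + 45^{2} + 62 \cdot 45\right)} = \sqrt{-896 + \left(336 + 2025 + 2790\right)} = \sqrt{-896 + 5151} = \sqrt{4255}$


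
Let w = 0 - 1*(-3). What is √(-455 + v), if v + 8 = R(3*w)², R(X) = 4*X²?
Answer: √104513 ≈ 323.28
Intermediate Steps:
w = 3 (w = 0 + 3 = 3)
v = 104968 (v = -8 + (4*(3*3)²)² = -8 + (4*9²)² = -8 + (4*81)² = -8 + 324² = -8 + 104976 = 104968)
√(-455 + v) = √(-455 + 104968) = √104513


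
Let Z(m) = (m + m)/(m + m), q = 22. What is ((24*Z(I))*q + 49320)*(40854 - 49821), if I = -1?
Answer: -446987016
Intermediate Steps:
Z(m) = 1 (Z(m) = (2*m)/((2*m)) = (2*m)*(1/(2*m)) = 1)
((24*Z(I))*q + 49320)*(40854 - 49821) = ((24*1)*22 + 49320)*(40854 - 49821) = (24*22 + 49320)*(-8967) = (528 + 49320)*(-8967) = 49848*(-8967) = -446987016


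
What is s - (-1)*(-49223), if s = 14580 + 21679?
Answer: -12964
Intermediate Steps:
s = 36259
s - (-1)*(-49223) = 36259 - (-1)*(-49223) = 36259 - 1*49223 = 36259 - 49223 = -12964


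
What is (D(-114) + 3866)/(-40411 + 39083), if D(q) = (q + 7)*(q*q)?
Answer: 693353/664 ≈ 1044.2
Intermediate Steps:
D(q) = q**2*(7 + q) (D(q) = (7 + q)*q**2 = q**2*(7 + q))
(D(-114) + 3866)/(-40411 + 39083) = ((-114)**2*(7 - 114) + 3866)/(-40411 + 39083) = (12996*(-107) + 3866)/(-1328) = (-1390572 + 3866)*(-1/1328) = -1386706*(-1/1328) = 693353/664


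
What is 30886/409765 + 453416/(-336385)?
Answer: -35080884026/27567759905 ≈ -1.2725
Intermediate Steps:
30886/409765 + 453416/(-336385) = 30886*(1/409765) + 453416*(-1/336385) = 30886/409765 - 453416/336385 = -35080884026/27567759905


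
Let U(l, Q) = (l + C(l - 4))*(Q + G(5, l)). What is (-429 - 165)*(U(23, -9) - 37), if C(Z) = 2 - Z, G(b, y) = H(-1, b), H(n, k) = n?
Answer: 57618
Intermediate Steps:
G(b, y) = -1
U(l, Q) = -6 + 6*Q (U(l, Q) = (l + (2 - (l - 4)))*(Q - 1) = (l + (2 - (-4 + l)))*(-1 + Q) = (l + (2 + (4 - l)))*(-1 + Q) = (l + (6 - l))*(-1 + Q) = 6*(-1 + Q) = -6 + 6*Q)
(-429 - 165)*(U(23, -9) - 37) = (-429 - 165)*((-6 + 6*(-9)) - 37) = -594*((-6 - 54) - 37) = -594*(-60 - 37) = -594*(-97) = 57618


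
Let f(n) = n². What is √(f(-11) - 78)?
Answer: √43 ≈ 6.5574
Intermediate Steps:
√(f(-11) - 78) = √((-11)² - 78) = √(121 - 78) = √43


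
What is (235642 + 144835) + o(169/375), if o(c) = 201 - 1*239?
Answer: 380439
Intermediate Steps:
o(c) = -38 (o(c) = 201 - 239 = -38)
(235642 + 144835) + o(169/375) = (235642 + 144835) - 38 = 380477 - 38 = 380439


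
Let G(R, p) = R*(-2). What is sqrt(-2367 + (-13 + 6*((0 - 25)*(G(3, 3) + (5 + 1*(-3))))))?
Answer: 2*I*sqrt(445) ≈ 42.19*I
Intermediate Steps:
G(R, p) = -2*R
sqrt(-2367 + (-13 + 6*((0 - 25)*(G(3, 3) + (5 + 1*(-3)))))) = sqrt(-2367 + (-13 + 6*((0 - 25)*(-2*3 + (5 + 1*(-3)))))) = sqrt(-2367 + (-13 + 6*(-25*(-6 + (5 - 3))))) = sqrt(-2367 + (-13 + 6*(-25*(-6 + 2)))) = sqrt(-2367 + (-13 + 6*(-25*(-4)))) = sqrt(-2367 + (-13 + 6*100)) = sqrt(-2367 + (-13 + 600)) = sqrt(-2367 + 587) = sqrt(-1780) = 2*I*sqrt(445)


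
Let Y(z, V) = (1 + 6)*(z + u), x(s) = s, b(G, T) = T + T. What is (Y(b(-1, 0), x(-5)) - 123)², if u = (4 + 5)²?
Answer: 197136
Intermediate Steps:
b(G, T) = 2*T
u = 81 (u = 9² = 81)
Y(z, V) = 567 + 7*z (Y(z, V) = (1 + 6)*(z + 81) = 7*(81 + z) = 567 + 7*z)
(Y(b(-1, 0), x(-5)) - 123)² = ((567 + 7*(2*0)) - 123)² = ((567 + 7*0) - 123)² = ((567 + 0) - 123)² = (567 - 123)² = 444² = 197136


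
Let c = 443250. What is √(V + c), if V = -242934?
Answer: 2*√50079 ≈ 447.57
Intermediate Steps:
√(V + c) = √(-242934 + 443250) = √200316 = 2*√50079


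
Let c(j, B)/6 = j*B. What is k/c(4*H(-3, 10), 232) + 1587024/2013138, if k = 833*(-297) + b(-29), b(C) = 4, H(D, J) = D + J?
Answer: -24232691909/4359114816 ≈ -5.5591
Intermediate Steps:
k = -247397 (k = 833*(-297) + 4 = -247401 + 4 = -247397)
c(j, B) = 6*B*j (c(j, B) = 6*(j*B) = 6*(B*j) = 6*B*j)
k/c(4*H(-3, 10), 232) + 1587024/2013138 = -247397*1/(5568*(-3 + 10)) + 1587024/2013138 = -247397/(6*232*(4*7)) + 1587024*(1/2013138) = -247397/(6*232*28) + 88168/111841 = -247397/38976 + 88168/111841 = -24232691909/4359114816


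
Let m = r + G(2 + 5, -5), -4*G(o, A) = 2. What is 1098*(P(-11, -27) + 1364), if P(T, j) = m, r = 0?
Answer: 1497123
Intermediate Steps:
G(o, A) = -½ (G(o, A) = -¼*2 = -½)
m = -½ (m = 0 - ½ = -½ ≈ -0.50000)
P(T, j) = -½
1098*(P(-11, -27) + 1364) = 1098*(-½ + 1364) = 1098*(2727/2) = 1497123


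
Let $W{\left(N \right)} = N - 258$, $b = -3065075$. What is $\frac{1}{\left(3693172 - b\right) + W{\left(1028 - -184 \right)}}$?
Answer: $\frac{1}{6759201} \approx 1.4795 \cdot 10^{-7}$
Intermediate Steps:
$W{\left(N \right)} = -258 + N$
$\frac{1}{\left(3693172 - b\right) + W{\left(1028 - -184 \right)}} = \frac{1}{\left(3693172 - -3065075\right) + \left(-258 + \left(1028 - -184\right)\right)} = \frac{1}{\left(3693172 + 3065075\right) + \left(-258 + \left(1028 + 184\right)\right)} = \frac{1}{6758247 + \left(-258 + 1212\right)} = \frac{1}{6758247 + 954} = \frac{1}{6759201}$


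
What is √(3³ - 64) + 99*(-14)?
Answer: -1386 + I*√37 ≈ -1386.0 + 6.0828*I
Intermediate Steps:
√(3³ - 64) + 99*(-14) = √(27 - 64) - 1386 = √(-37) - 1386 = I*√37 - 1386 = -1386 + I*√37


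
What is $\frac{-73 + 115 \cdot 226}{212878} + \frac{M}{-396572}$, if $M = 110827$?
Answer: $- \frac{40842557}{258961516} \approx -0.15772$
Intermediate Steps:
$\frac{-73 + 115 \cdot 226}{212878} + \frac{M}{-396572} = \frac{-73 + 115 \cdot 226}{212878} + \frac{110827}{-396572} = \left(-73 + 25990\right) \frac{1}{212878} + 110827 \left(- \frac{1}{396572}\right) = 25917 \cdot \frac{1}{212878} - \frac{110827}{396572} = \frac{159}{1306} - \frac{110827}{396572} = - \frac{40842557}{258961516}$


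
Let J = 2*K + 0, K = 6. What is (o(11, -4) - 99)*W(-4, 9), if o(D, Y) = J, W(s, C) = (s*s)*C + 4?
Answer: -12876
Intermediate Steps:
J = 12 (J = 2*6 + 0 = 12 + 0 = 12)
W(s, C) = 4 + C*s² (W(s, C) = s²*C + 4 = C*s² + 4 = 4 + C*s²)
o(D, Y) = 12
(o(11, -4) - 99)*W(-4, 9) = (12 - 99)*(4 + 9*(-4)²) = -87*(4 + 9*16) = -87*(4 + 144) = -87*148 = -12876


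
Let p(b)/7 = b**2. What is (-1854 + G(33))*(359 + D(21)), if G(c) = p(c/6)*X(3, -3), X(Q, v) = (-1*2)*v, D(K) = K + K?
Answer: -467967/2 ≈ -2.3398e+5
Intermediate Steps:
D(K) = 2*K
p(b) = 7*b**2
X(Q, v) = -2*v
G(c) = 7*c**2/6 (G(c) = (7*(c/6)**2)*(-2*(-3)) = (7*(c*(1/6))**2)*6 = (7*(c/6)**2)*6 = (7*(c**2/36))*6 = (7*c**2/36)*6 = 7*c**2/6)
(-1854 + G(33))*(359 + D(21)) = (-1854 + (7/6)*33**2)*(359 + 2*21) = (-1854 + (7/6)*1089)*(359 + 42) = (-1854 + 2541/2)*401 = -1167/2*401 = -467967/2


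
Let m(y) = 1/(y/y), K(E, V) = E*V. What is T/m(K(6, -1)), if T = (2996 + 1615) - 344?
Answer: 4267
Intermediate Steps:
T = 4267 (T = 4611 - 344 = 4267)
m(y) = 1 (m(y) = 1/1 = 1)
T/m(K(6, -1)) = 4267/1 = 4267*1 = 4267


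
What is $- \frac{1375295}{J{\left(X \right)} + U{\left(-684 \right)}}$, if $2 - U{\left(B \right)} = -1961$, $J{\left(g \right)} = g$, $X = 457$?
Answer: $- \frac{275059}{484} \approx -568.3$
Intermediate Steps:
$U{\left(B \right)} = 1963$ ($U{\left(B \right)} = 2 - -1961 = 2 + 1961 = 1963$)
$- \frac{1375295}{J{\left(X \right)} + U{\left(-684 \right)}} = - \frac{1375295}{457 + 1963} = - \frac{1375295}{2420} = \left(-1375295\right) \frac{1}{2420} = - \frac{275059}{484}$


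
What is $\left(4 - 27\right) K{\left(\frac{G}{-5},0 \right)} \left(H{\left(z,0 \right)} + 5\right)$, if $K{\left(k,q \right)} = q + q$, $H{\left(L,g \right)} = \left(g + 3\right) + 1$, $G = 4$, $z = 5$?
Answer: $0$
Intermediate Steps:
$H{\left(L,g \right)} = 4 + g$ ($H{\left(L,g \right)} = \left(3 + g\right) + 1 = 4 + g$)
$K{\left(k,q \right)} = 2 q$
$\left(4 - 27\right) K{\left(\frac{G}{-5},0 \right)} \left(H{\left(z,0 \right)} + 5\right) = \left(4 - 27\right) 2 \cdot 0 \left(\left(4 + 0\right) + 5\right) = - 23 \cdot 0 \left(4 + 5\right) = - 23 \cdot 0 \cdot 9 = \left(-23\right) 0 = 0$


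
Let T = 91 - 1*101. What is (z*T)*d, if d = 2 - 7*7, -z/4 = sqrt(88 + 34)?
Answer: -1880*sqrt(122) ≈ -20765.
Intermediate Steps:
T = -10 (T = 91 - 101 = -10)
z = -4*sqrt(122) (z = -4*sqrt(88 + 34) = -4*sqrt(122) ≈ -44.181)
d = -47 (d = 2 - 49 = -47)
(z*T)*d = (-4*sqrt(122)*(-10))*(-47) = (40*sqrt(122))*(-47) = -1880*sqrt(122)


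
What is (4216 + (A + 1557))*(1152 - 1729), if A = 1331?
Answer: -4099008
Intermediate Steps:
(4216 + (A + 1557))*(1152 - 1729) = (4216 + (1331 + 1557))*(1152 - 1729) = (4216 + 2888)*(-577) = 7104*(-577) = -4099008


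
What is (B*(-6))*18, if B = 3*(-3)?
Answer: 972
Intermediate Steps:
B = -9
(B*(-6))*18 = -9*(-6)*18 = 54*18 = 972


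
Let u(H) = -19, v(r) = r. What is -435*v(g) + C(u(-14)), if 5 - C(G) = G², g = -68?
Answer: 29224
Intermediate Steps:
C(G) = 5 - G²
-435*v(g) + C(u(-14)) = -435*(-68) + (5 - 1*(-19)²) = 29580 + (5 - 1*361) = 29580 + (5 - 361) = 29580 - 356 = 29224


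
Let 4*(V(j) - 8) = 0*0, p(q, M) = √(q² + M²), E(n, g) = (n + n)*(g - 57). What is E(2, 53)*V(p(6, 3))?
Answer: -128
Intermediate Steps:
E(n, g) = 2*n*(-57 + g) (E(n, g) = (2*n)*(-57 + g) = 2*n*(-57 + g))
p(q, M) = √(M² + q²)
V(j) = 8 (V(j) = 8 + (0*0)/4 = 8 + (¼)*0 = 8 + 0 = 8)
E(2, 53)*V(p(6, 3)) = (2*2*(-57 + 53))*8 = (2*2*(-4))*8 = -16*8 = -128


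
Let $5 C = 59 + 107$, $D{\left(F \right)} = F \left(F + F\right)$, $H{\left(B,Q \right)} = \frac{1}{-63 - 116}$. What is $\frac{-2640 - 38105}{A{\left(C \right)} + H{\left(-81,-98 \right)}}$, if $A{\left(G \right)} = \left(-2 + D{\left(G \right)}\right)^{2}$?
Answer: $- \frac{4558346875}{542696467451} \approx -0.0083994$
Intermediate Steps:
$H{\left(B,Q \right)} = - \frac{1}{179}$ ($H{\left(B,Q \right)} = \frac{1}{-179} = - \frac{1}{179}$)
$D{\left(F \right)} = 2 F^{2}$ ($D{\left(F \right)} = F 2 F = 2 F^{2}$)
$C = \frac{166}{5}$ ($C = \frac{59 + 107}{5} = \frac{1}{5} \cdot 166 = \frac{166}{5} \approx 33.2$)
$A{\left(G \right)} = \left(-2 + 2 G^{2}\right)^{2}$
$\frac{-2640 - 38105}{A{\left(C \right)} + H{\left(-81,-98 \right)}} = \frac{-2640 - 38105}{4 \left(-1 + \left(\frac{166}{5}\right)^{2}\right)^{2} - \frac{1}{179}} = - \frac{40745}{4 \left(-1 + \frac{27556}{25}\right)^{2} - \frac{1}{179}} = - \frac{40745}{4 \left(\frac{27531}{25}\right)^{2} - \frac{1}{179}} = - \frac{40745}{4 \cdot \frac{757955961}{625} - \frac{1}{179}} = - \frac{40745}{\frac{3031823844}{625} - \frac{1}{179}} = - \frac{40745}{\frac{542696467451}{111875}} = \left(-40745\right) \frac{111875}{542696467451} = - \frac{4558346875}{542696467451}$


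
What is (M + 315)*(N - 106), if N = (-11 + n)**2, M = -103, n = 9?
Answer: -21624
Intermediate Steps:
N = 4 (N = (-11 + 9)**2 = (-2)**2 = 4)
(M + 315)*(N - 106) = (-103 + 315)*(4 - 106) = 212*(-102) = -21624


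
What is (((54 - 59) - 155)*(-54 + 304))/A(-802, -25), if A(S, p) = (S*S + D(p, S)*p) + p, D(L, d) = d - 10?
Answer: -40000/663479 ≈ -0.060288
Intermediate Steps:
D(L, d) = -10 + d
A(S, p) = p + S**2 + p*(-10 + S) (A(S, p) = (S*S + (-10 + S)*p) + p = (S**2 + p*(-10 + S)) + p = p + S**2 + p*(-10 + S))
(((54 - 59) - 155)*(-54 + 304))/A(-802, -25) = (((54 - 59) - 155)*(-54 + 304))/(-25 + (-802)**2 - 25*(-10 - 802)) = ((-5 - 155)*250)/(-25 + 643204 - 25*(-812)) = (-160*250)/(-25 + 643204 + 20300) = -40000/663479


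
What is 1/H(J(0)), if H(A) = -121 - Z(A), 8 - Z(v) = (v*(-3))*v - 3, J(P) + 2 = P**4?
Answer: -1/144 ≈ -0.0069444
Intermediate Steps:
J(P) = -2 + P**4
Z(v) = 11 + 3*v**2 (Z(v) = 8 - ((v*(-3))*v - 3) = 8 - ((-3*v)*v - 3) = 8 - (-3*v**2 - 3) = 8 - (-3 - 3*v**2) = 8 + (3 + 3*v**2) = 11 + 3*v**2)
H(A) = -132 - 3*A**2 (H(A) = -121 - (11 + 3*A**2) = -121 + (-11 - 3*A**2) = -132 - 3*A**2)
1/H(J(0)) = 1/(-132 - 3*(-2 + 0**4)**2) = 1/(-132 - 3*(-2 + 0)**2) = 1/(-132 - 3*(-2)**2) = 1/(-132 - 3*4) = 1/(-132 - 12) = 1/(-144) = -1/144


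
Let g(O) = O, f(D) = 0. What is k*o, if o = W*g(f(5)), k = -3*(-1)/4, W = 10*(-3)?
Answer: 0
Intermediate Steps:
W = -30
k = ¾ (k = 3*(¼) = ¾ ≈ 0.75000)
o = 0 (o = -30*0 = 0)
k*o = (¾)*0 = 0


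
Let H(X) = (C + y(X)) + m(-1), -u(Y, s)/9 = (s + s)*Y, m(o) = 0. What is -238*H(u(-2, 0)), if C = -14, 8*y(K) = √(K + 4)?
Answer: 6545/2 ≈ 3272.5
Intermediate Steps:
y(K) = √(4 + K)/8 (y(K) = √(K + 4)/8 = √(4 + K)/8)
u(Y, s) = -18*Y*s (u(Y, s) = -9*(s + s)*Y = -9*2*s*Y = -18*Y*s)
H(X) = -14 + √(4 + X)/8 (H(X) = (-14 + √(4 + X)/8) + 0 = -14 + √(4 + X)/8)
-238*H(u(-2, 0)) = -238*(-14 + √(4 - 18*(-2)*0)/8) = -238*(-14 + √(4 + 0)/8) = -238*(-14 + √4/8) = -238*(-14 + (⅛)*2) = -238*(-14 + ¼) = -238*(-55/4) = 6545/2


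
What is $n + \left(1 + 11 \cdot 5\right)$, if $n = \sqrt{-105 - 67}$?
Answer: $56 + 2 i \sqrt{43} \approx 56.0 + 13.115 i$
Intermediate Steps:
$n = 2 i \sqrt{43}$ ($n = \sqrt{-172} = 2 i \sqrt{43} \approx 13.115 i$)
$n + \left(1 + 11 \cdot 5\right) = 2 i \sqrt{43} + \left(1 + 11 \cdot 5\right) = 2 i \sqrt{43} + \left(1 + 55\right) = 2 i \sqrt{43} + 56 = 56 + 2 i \sqrt{43}$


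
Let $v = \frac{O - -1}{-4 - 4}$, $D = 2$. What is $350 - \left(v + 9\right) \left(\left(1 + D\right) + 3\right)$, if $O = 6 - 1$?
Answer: $\frac{601}{2} \approx 300.5$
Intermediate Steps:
$O = 5$ ($O = 6 - 1 = 5$)
$v = - \frac{3}{4}$ ($v = \frac{5 - -1}{-4 - 4} = \frac{5 + 1}{-8} = 6 \left(- \frac{1}{8}\right) = - \frac{3}{4} \approx -0.75$)
$350 - \left(v + 9\right) \left(\left(1 + D\right) + 3\right) = 350 - \left(- \frac{3}{4} + 9\right) \left(\left(1 + 2\right) + 3\right) = 350 - \frac{33 \left(3 + 3\right)}{4} = 350 - \frac{33}{4} \cdot 6 = 350 - \frac{99}{2} = \frac{601}{2}$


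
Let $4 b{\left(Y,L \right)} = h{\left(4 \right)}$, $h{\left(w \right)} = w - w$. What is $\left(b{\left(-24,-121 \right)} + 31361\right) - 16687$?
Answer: $14674$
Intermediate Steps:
$h{\left(w \right)} = 0$
$b{\left(Y,L \right)} = 0$ ($b{\left(Y,L \right)} = \frac{1}{4} \cdot 0 = 0$)
$\left(b{\left(-24,-121 \right)} + 31361\right) - 16687 = \left(0 + 31361\right) - 16687 = 31361 - 16687 = 14674$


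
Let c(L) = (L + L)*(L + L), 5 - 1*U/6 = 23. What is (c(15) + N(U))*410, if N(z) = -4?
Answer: 367360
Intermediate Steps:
U = -108 (U = 30 - 6*23 = 30 - 138 = -108)
c(L) = 4*L² (c(L) = (2*L)*(2*L) = 4*L²)
(c(15) + N(U))*410 = (4*15² - 4)*410 = (4*225 - 4)*410 = (900 - 4)*410 = 896*410 = 367360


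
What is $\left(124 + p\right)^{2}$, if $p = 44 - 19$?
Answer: $22201$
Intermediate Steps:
$p = 25$
$\left(124 + p\right)^{2} = \left(124 + 25\right)^{2} = 149^{2} = 22201$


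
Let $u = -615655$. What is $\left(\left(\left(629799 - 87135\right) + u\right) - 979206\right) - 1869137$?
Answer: $-2921334$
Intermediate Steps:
$\left(\left(\left(629799 - 87135\right) + u\right) - 979206\right) - 1869137 = \left(\left(\left(629799 - 87135\right) - 615655\right) - 979206\right) - 1869137 = \left(\left(542664 - 615655\right) - 979206\right) - 1869137 = \left(-72991 - 979206\right) - 1869137 = -1052197 - 1869137 = -2921334$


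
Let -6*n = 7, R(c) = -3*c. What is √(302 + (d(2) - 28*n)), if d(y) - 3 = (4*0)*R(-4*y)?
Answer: √3039/3 ≈ 18.376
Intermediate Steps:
d(y) = 3 (d(y) = 3 + (4*0)*(-(-12)*y) = 3 + 0*(12*y) = 3 + 0 = 3)
n = -7/6 (n = -⅙*7 = -7/6 ≈ -1.1667)
√(302 + (d(2) - 28*n)) = √(302 + (3 - 28*(-7/6))) = √(302 + (3 + 98/3)) = √(302 + 107/3) = √(1013/3) = √3039/3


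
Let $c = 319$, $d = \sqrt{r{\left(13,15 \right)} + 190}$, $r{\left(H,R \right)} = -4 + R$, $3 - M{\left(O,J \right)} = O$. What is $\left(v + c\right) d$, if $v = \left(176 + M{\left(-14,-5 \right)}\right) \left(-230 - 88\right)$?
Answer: $- 61055 \sqrt{201} \approx -8.656 \cdot 10^{5}$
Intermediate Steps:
$M{\left(O,J \right)} = 3 - O$
$v = -61374$ ($v = \left(176 + \left(3 - -14\right)\right) \left(-230 - 88\right) = \left(176 + \left(3 + 14\right)\right) \left(-318\right) = \left(176 + 17\right) \left(-318\right) = 193 \left(-318\right) = -61374$)
$d = \sqrt{201}$ ($d = \sqrt{\left(-4 + 15\right) + 190} = \sqrt{11 + 190} = \sqrt{201} \approx 14.177$)
$\left(v + c\right) d = \left(-61374 + 319\right) \sqrt{201} = - 61055 \sqrt{201}$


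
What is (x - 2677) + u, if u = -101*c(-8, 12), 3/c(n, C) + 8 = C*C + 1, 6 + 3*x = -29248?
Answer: -5108954/411 ≈ -12431.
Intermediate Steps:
x = -29254/3 (x = -2 + (⅓)*(-29248) = -2 - 29248/3 = -29254/3 ≈ -9751.3)
c(n, C) = 3/(-7 + C²) (c(n, C) = 3/(-8 + (C*C + 1)) = 3/(-8 + (C² + 1)) = 3/(-8 + (1 + C²)) = 3/(-7 + C²))
u = -303/137 (u = -303/(-7 + 12²) = -303/(-7 + 144) = -303/137 ≈ -2.2117)
(x - 2677) + u = (-29254/3 - 2677) - 303/137 = -37285/3 - 303/137 = -5108954/411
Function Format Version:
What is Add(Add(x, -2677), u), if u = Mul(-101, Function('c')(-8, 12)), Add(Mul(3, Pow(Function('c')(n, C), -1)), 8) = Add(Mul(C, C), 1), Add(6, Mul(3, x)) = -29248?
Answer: Rational(-5108954, 411) ≈ -12431.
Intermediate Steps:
x = Rational(-29254, 3) (x = Add(-2, Mul(Rational(1, 3), -29248)) = Add(-2, Rational(-29248, 3)) = Rational(-29254, 3) ≈ -9751.3)
Function('c')(n, C) = Mul(3, Pow(Add(-7, Pow(C, 2)), -1)) (Function('c')(n, C) = Mul(3, Pow(Add(-8, Add(Mul(C, C), 1)), -1)) = Mul(3, Pow(Add(-8, Add(Pow(C, 2), 1)), -1)) = Mul(3, Pow(Add(-8, Add(1, Pow(C, 2))), -1)) = Mul(3, Pow(Add(-7, Pow(C, 2)), -1)))
u = Rational(-303, 137) (u = Mul(-101, Mul(3, Pow(Add(-7, Pow(12, 2)), -1))) = Mul(-101, Mul(3, Pow(Add(-7, 144), -1))) = Mul(-101, Mul(3, Pow(137, -1))) = Mul(-101, Mul(3, Rational(1, 137))) = Mul(-101, Rational(3, 137)) = Rational(-303, 137) ≈ -2.2117)
Add(Add(x, -2677), u) = Add(Add(Rational(-29254, 3), -2677), Rational(-303, 137)) = Add(Rational(-37285, 3), Rational(-303, 137)) = Rational(-5108954, 411)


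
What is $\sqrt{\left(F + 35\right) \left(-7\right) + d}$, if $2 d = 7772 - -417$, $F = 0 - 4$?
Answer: $\frac{\sqrt{15510}}{2} \approx 62.27$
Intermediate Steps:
$F = -4$ ($F = 0 - 4 = -4$)
$d = \frac{8189}{2}$ ($d = \frac{7772 - -417}{2} = \frac{7772 + 417}{2} = \frac{1}{2} \cdot 8189 = \frac{8189}{2} \approx 4094.5$)
$\sqrt{\left(F + 35\right) \left(-7\right) + d} = \sqrt{\left(-4 + 35\right) \left(-7\right) + \frac{8189}{2}} = \sqrt{31 \left(-7\right) + \frac{8189}{2}} = \sqrt{-217 + \frac{8189}{2}} = \sqrt{\frac{7755}{2}} = \frac{\sqrt{15510}}{2}$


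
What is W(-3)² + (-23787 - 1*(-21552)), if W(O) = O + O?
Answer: -2199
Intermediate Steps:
W(O) = 2*O
W(-3)² + (-23787 - 1*(-21552)) = (2*(-3))² + (-23787 - 1*(-21552)) = (-6)² + (-23787 + 21552) = 36 - 2235 = -2199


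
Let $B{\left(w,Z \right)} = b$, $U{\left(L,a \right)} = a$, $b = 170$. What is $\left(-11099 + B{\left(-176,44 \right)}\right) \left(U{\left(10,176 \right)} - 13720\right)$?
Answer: $148022376$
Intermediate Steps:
$B{\left(w,Z \right)} = 170$
$\left(-11099 + B{\left(-176,44 \right)}\right) \left(U{\left(10,176 \right)} - 13720\right) = \left(-11099 + 170\right) \left(176 - 13720\right) = \left(-10929\right) \left(-13544\right) = 148022376$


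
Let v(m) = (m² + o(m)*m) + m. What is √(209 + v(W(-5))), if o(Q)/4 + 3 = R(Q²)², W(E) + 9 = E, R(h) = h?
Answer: I*√2150737 ≈ 1466.5*I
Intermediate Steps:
W(E) = -9 + E
o(Q) = -12 + 4*Q⁴ (o(Q) = -12 + 4*(Q²)² = -12 + 4*Q⁴)
v(m) = m + m² + m*(-12 + 4*m⁴) (v(m) = (m² + (-12 + 4*m⁴)*m) + m = (m² + m*(-12 + 4*m⁴)) + m = m + m² + m*(-12 + 4*m⁴))
√(209 + v(W(-5))) = √(209 + (-9 - 5)*(-11 + (-9 - 5) + 4*(-9 - 5)⁴)) = √(209 - 14*(-11 - 14 + 4*(-14)⁴)) = √(209 - 14*(-11 - 14 + 4*38416)) = √(209 - 14*(-11 - 14 + 153664)) = √(209 - 14*153639) = √(209 - 2150946) = √(-2150737) = I*√2150737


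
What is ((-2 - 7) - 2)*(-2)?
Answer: 22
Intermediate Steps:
((-2 - 7) - 2)*(-2) = (-9 - 2)*(-2) = -11*(-2) = 22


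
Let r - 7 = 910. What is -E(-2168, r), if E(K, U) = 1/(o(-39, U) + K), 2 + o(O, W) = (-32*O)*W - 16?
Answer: -1/1142230 ≈ -8.7548e-7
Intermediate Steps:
r = 917 (r = 7 + 910 = 917)
o(O, W) = -18 - 32*O*W (o(O, W) = -2 + ((-32*O)*W - 16) = -2 + (-32*O*W - 16) = -2 + (-16 - 32*O*W) = -18 - 32*O*W)
E(K, U) = 1/(-18 + K + 1248*U) (E(K, U) = 1/((-18 - 32*(-39)*U) + K) = 1/((-18 + 1248*U) + K) = 1/(-18 + K + 1248*U))
-E(-2168, r) = -1/(-18 - 2168 + 1248*917) = -1/(-18 - 2168 + 1144416) = -1/1142230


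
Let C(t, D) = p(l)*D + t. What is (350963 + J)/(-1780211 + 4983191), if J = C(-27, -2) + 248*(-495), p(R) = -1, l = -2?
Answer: 114089/1601490 ≈ 0.071239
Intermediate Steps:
C(t, D) = t - D (C(t, D) = -D + t = t - D)
J = -122785 (J = (-27 - 1*(-2)) + 248*(-495) = (-27 + 2) - 122760 = -25 - 122760 = -122785)
(350963 + J)/(-1780211 + 4983191) = (350963 - 122785)/(-1780211 + 4983191) = 228178/3202980 = 228178*(1/3202980) = 114089/1601490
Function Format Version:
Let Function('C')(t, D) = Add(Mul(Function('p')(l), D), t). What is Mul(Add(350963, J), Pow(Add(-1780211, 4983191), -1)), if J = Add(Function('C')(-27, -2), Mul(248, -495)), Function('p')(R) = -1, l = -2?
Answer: Rational(114089, 1601490) ≈ 0.071239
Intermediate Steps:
Function('C')(t, D) = Add(t, Mul(-1, D)) (Function('C')(t, D) = Add(Mul(-1, D), t) = Add(t, Mul(-1, D)))
J = -122785 (J = Add(Add(-27, Mul(-1, -2)), Mul(248, -495)) = Add(Add(-27, 2), -122760) = Add(-25, -122760) = -122785)
Mul(Add(350963, J), Pow(Add(-1780211, 4983191), -1)) = Mul(Add(350963, -122785), Pow(Add(-1780211, 4983191), -1)) = Mul(228178, Pow(3202980, -1)) = Mul(228178, Rational(1, 3202980)) = Rational(114089, 1601490)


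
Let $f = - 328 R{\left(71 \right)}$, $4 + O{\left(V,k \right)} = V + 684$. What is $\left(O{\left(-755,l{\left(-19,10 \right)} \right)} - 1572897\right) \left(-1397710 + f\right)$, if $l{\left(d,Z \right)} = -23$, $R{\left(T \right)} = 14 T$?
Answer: $2711397901224$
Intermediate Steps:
$O{\left(V,k \right)} = 680 + V$ ($O{\left(V,k \right)} = -4 + \left(V + 684\right) = -4 + \left(684 + V\right) = 680 + V$)
$f = -326032$ ($f = - 328 \cdot 14 \cdot 71 = \left(-328\right) 994 = -326032$)
$\left(O{\left(-755,l{\left(-19,10 \right)} \right)} - 1572897\right) \left(-1397710 + f\right) = \left(\left(680 - 755\right) - 1572897\right) \left(-1397710 - 326032\right) = \left(-75 - 1572897\right) \left(-1723742\right) = \left(-1572972\right) \left(-1723742\right) = 2711397901224$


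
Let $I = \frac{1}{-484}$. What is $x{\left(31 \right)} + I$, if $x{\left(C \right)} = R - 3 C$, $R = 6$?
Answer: $- \frac{42109}{484} \approx -87.002$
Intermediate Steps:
$x{\left(C \right)} = 6 - 3 C$
$I = - \frac{1}{484} \approx -0.0020661$
$x{\left(31 \right)} + I = \left(6 - 93\right) - \frac{1}{484} = -87 - \frac{1}{484} = - \frac{42109}{484}$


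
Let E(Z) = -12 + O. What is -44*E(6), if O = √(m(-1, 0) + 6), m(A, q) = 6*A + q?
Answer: 528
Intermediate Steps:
m(A, q) = q + 6*A
O = 0 (O = √((0 + 6*(-1)) + 6) = √((0 - 6) + 6) = √(-6 + 6) = √0 = 0)
E(Z) = -12 (E(Z) = -12 + 0 = -12)
-44*E(6) = -44*(-12) = 528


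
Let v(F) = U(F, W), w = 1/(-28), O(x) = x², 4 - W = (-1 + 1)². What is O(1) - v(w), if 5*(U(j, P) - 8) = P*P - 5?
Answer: -46/5 ≈ -9.2000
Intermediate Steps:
W = 4 (W = 4 - (-1 + 1)² = 4 - 1*0² = 4 - 1*0 = 4 + 0 = 4)
w = -1/28 ≈ -0.035714
U(j, P) = 7 + P²/5 (U(j, P) = 8 + (P*P - 5)/5 = 8 + (P² - 5)/5 = 8 + (-5 + P²)/5 = 8 + (-1 + P²/5) = 7 + P²/5)
v(F) = 51/5 (v(F) = 7 + (⅕)*4² = 7 + (⅕)*16 = 7 + 16/5 = 51/5)
O(1) - v(w) = 1² - 1*51/5 = 1 - 51/5 = -46/5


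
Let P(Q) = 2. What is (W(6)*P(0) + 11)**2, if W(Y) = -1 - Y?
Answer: 9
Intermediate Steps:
(W(6)*P(0) + 11)**2 = ((-1 - 1*6)*2 + 11)**2 = ((-1 - 6)*2 + 11)**2 = (-7*2 + 11)**2 = (-14 + 11)**2 = (-3)**2 = 9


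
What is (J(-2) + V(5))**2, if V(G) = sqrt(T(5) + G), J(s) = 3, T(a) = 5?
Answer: (3 + sqrt(10))**2 ≈ 37.974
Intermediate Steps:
V(G) = sqrt(5 + G)
(J(-2) + V(5))**2 = (3 + sqrt(5 + 5))**2 = (3 + sqrt(10))**2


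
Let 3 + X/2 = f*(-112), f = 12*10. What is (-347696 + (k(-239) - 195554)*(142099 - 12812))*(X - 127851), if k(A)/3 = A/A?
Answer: 3912145913508921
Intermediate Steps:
k(A) = 3 (k(A) = 3*(A/A) = 3*1 = 3)
f = 120
X = -26886 (X = -6 + 2*(120*(-112)) = -6 + 2*(-13440) = -6 - 26880 = -26886)
(-347696 + (k(-239) - 195554)*(142099 - 12812))*(X - 127851) = (-347696 + (3 - 195554)*(142099 - 12812))*(-26886 - 127851) = (-347696 - 195551*129287)*(-154737) = (-347696 - 25282202137)*(-154737) = -25282549833*(-154737) = 3912145913508921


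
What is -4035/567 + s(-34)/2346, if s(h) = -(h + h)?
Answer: -30809/4347 ≈ -7.0874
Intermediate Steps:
s(h) = -2*h
-4035/567 + s(-34)/2346 = -4035/567 - 2*(-34)/2346 = -4035*1/567 + 68*(1/2346) = -1345/189 + 2/69 = -30809/4347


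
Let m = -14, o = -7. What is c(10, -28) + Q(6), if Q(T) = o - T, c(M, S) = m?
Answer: -27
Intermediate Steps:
c(M, S) = -14
Q(T) = -7 - T
c(10, -28) + Q(6) = -14 + (-7 - 1*6) = -14 + (-7 - 6) = -14 - 13 = -27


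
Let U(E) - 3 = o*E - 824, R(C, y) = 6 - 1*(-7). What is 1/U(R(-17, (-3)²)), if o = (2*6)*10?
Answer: 1/739 ≈ 0.0013532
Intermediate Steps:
R(C, y) = 13 (R(C, y) = 6 + 7 = 13)
o = 120 (o = 12*10 = 120)
U(E) = -821 + 120*E (U(E) = 3 + (120*E - 824) = 3 + (-824 + 120*E) = -821 + 120*E)
1/U(R(-17, (-3)²)) = 1/(-821 + 120*13) = 1/(-821 + 1560) = 1/739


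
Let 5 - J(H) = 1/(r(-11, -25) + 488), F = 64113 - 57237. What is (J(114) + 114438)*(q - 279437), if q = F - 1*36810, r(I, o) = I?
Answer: -16888349424010/477 ≈ -3.5405e+10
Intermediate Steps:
F = 6876
q = -29934 (q = 6876 - 1*36810 = 6876 - 36810 = -29934)
J(H) = 2384/477 (J(H) = 5 - 1/(-11 + 488) = 5 - 1/477 = 2384/477)
(J(114) + 114438)*(q - 279437) = (2384/477 + 114438)*(-29934 - 279437) = (54589310/477)*(-309371) = -16888349424010/477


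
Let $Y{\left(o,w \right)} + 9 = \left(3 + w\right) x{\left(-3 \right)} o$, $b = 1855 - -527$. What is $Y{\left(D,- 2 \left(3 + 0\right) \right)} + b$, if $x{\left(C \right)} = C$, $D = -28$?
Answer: $2121$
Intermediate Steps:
$b = 2382$ ($b = 1855 + 527 = 2382$)
$Y{\left(o,w \right)} = -9 + o \left(-9 - 3 w\right)$ ($Y{\left(o,w \right)} = -9 + \left(3 + w\right) \left(-3\right) o = -9 + \left(-9 - 3 w\right) o = -9 + o \left(-9 - 3 w\right)$)
$Y{\left(D,- 2 \left(3 + 0\right) \right)} + b = \left(-9 - -252 - - 84 \left(- 2 \left(3 + 0\right)\right)\right) + 2382 = \left(-9 + 252 - - 84 \left(\left(-2\right) 3\right)\right) + 2382 = \left(-9 + 252 - \left(-84\right) \left(-6\right)\right) + 2382 = \left(-9 + 252 - 504\right) + 2382 = -261 + 2382 = 2121$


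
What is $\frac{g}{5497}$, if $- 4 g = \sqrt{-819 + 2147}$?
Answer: $- \frac{\sqrt{83}}{5497} \approx -0.0016573$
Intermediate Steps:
$g = - \sqrt{83}$ ($g = - \frac{\sqrt{-819 + 2147}}{4} = - \frac{\sqrt{1328}}{4} = - \frac{4 \sqrt{83}}{4} = - \sqrt{83} \approx -9.1104$)
$\frac{g}{5497} = \frac{\left(-1\right) \sqrt{83}}{5497} = - \sqrt{83} \cdot \frac{1}{5497} = - \frac{\sqrt{83}}{5497}$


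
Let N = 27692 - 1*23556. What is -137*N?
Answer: -566632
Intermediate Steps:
N = 4136 (N = 27692 - 23556 = 4136)
-137*N = -137*4136 = -566632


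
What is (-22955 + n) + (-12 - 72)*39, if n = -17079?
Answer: -43310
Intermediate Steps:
(-22955 + n) + (-12 - 72)*39 = (-22955 - 17079) + (-12 - 72)*39 = -40034 - 84*39 = -40034 - 3276 = -43310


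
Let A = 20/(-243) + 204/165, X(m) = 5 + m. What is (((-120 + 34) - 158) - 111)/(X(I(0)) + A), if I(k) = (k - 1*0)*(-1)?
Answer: -4744575/82249 ≈ -57.685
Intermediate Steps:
I(k) = -k (I(k) = (k + 0)*(-1) = k*(-1) = -k)
A = 15424/13365 (A = 20*(-1/243) + 204*(1/165) = -20/243 + 68/55 = 15424/13365 ≈ 1.1541)
(((-120 + 34) - 158) - 111)/(X(I(0)) + A) = (((-120 + 34) - 158) - 111)/((5 - 1*0) + 15424/13365) = ((-86 - 158) - 111)/((5 + 0) + 15424/13365) = (-244 - 111)/(5 + 15424/13365) = -355/82249/13365 = -355*13365/82249 = -4744575/82249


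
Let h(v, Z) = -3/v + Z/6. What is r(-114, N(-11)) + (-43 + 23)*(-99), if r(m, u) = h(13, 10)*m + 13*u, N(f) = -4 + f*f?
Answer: 43385/13 ≈ 3337.3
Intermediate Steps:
N(f) = -4 + f**2
h(v, Z) = -3/v + Z/6 (h(v, Z) = -3/v + Z*(1/6) = -3/v + Z/6)
r(m, u) = 13*u + 56*m/39 (r(m, u) = (-3/13 + (1/6)*10)*m + 13*u = (-3*1/13 + 5/3)*m + 13*u = (-3/13 + 5/3)*m + 13*u = 56*m/39 + 13*u = 13*u + 56*m/39)
r(-114, N(-11)) + (-43 + 23)*(-99) = (13*(-4 + (-11)**2) + (56/39)*(-114)) + (-43 + 23)*(-99) = (13*(-4 + 121) - 2128/13) - 20*(-99) = (13*117 - 2128/13) + 1980 = (1521 - 2128/13) + 1980 = 17645/13 + 1980 = 43385/13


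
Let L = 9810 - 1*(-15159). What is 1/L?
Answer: 1/24969 ≈ 4.0050e-5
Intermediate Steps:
L = 24969 (L = 9810 + 15159 = 24969)
1/L = 1/24969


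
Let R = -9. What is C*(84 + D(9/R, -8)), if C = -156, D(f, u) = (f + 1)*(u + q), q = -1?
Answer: -13104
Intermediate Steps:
D(f, u) = (1 + f)*(-1 + u) (D(f, u) = (f + 1)*(u - 1) = (1 + f)*(-1 + u))
C*(84 + D(9/R, -8)) = -156*(84 + (-1 - 8 - 9/(-9) + (9/(-9))*(-8))) = -156*(84 + (-1 - 8 - 9*(-1)/9 + (9*(-⅑))*(-8))) = -156*(84 + (-1 - 8 - 1*(-1) - 1*(-8))) = -156*(84 + (-1 - 8 + 1 + 8)) = -156*(84 + 0) = -156*84 = -13104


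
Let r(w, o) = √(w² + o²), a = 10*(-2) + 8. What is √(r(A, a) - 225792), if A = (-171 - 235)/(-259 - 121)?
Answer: √(-8151091200 + 190*√5239609)/190 ≈ 475.16*I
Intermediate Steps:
a = -12 (a = -20 + 8 = -12)
A = 203/190 (A = -406/(-380) = -406*(-1/380) = 203/190 ≈ 1.0684)
r(w, o) = √(o² + w²)
√(r(A, a) - 225792) = √(√((-12)² + (203/190)²) - 225792) = √(√(144 + 41209/36100) - 225792) = √(√(5239609/36100) - 225792) = √(√5239609/190 - 225792) = √(-225792 + √5239609/190)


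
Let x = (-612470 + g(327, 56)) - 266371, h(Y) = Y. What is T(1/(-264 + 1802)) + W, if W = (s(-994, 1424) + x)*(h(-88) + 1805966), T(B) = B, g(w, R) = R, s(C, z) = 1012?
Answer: -2437962160629371/1538 ≈ -1.5852e+12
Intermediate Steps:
x = -878785 (x = (-612470 + 56) - 266371 = -612414 - 266371 = -878785)
W = -1585150949694 (W = (1012 - 878785)*(-88 + 1805966) = -877773*1805878 = -1585150949694)
T(1/(-264 + 1802)) + W = 1/(-264 + 1802) - 1585150949694 = 1/1538 - 1585150949694 = -2437962160629371/1538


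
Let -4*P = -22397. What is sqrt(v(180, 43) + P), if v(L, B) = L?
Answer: sqrt(23117)/2 ≈ 76.021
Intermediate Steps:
P = 22397/4 (P = -1/4*(-22397) = 22397/4 ≈ 5599.3)
sqrt(v(180, 43) + P) = sqrt(180 + 22397/4) = sqrt(23117/4) = sqrt(23117)/2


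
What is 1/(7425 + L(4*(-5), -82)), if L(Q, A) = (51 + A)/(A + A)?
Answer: 164/1217731 ≈ 0.00013468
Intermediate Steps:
L(Q, A) = (51 + A)/(2*A) (L(Q, A) = (51 + A)/((2*A)) = (51 + A)*(1/(2*A)) = (51 + A)/(2*A))
1/(7425 + L(4*(-5), -82)) = 1/(7425 + (1/2)*(51 - 82)/(-82)) = 1/(7425 + (1/2)*(-1/82)*(-31)) = 1/(7425 + 31/164) = 1/(1217731/164) = 164/1217731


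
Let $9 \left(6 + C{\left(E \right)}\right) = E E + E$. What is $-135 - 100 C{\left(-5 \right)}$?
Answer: $\frac{2185}{9} \approx 242.78$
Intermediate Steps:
$C{\left(E \right)} = -6 + \frac{E}{9} + \frac{E^{2}}{9}$ ($C{\left(E \right)} = -6 + \frac{E E + E}{9} = -6 + \frac{E^{2} + E}{9} = -6 + \frac{E + E^{2}}{9} = -6 + \left(\frac{E}{9} + \frac{E^{2}}{9}\right) = -6 + \frac{E}{9} + \frac{E^{2}}{9}$)
$-135 - 100 C{\left(-5 \right)} = -135 - 100 \left(-6 + \frac{1}{9} \left(-5\right) + \frac{\left(-5\right)^{2}}{9}\right) = -135 - 100 \left(-6 - \frac{5}{9} + \frac{1}{9} \cdot 25\right) = -135 - 100 \left(-6 - \frac{5}{9} + \frac{25}{9}\right) = -135 - - \frac{3400}{9} = -135 + \frac{3400}{9} = \frac{2185}{9}$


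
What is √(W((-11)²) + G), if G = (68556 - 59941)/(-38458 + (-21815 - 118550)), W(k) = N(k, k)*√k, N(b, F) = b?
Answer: √42560731992754/178823 ≈ 36.482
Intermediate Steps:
W(k) = k^(3/2) (W(k) = k*√k = k^(3/2))
G = -8615/178823 (G = 8615/(-38458 - 140365) = 8615/(-178823) = 8615*(-1/178823) = -8615/178823 ≈ -0.048176)
√(W((-11)²) + G) = √(((-11)²)^(3/2) - 8615/178823) = √(121^(3/2) - 8615/178823) = √(1331 - 8615/178823) = √(238004798/178823) = √42560731992754/178823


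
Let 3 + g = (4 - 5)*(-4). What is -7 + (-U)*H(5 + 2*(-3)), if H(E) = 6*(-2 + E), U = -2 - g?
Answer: -61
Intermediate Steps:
g = 1 (g = -3 + (4 - 5)*(-4) = -3 - 1*(-4) = -3 + 4 = 1)
U = -3 (U = -2 - 1*1 = -2 - 1 = -3)
H(E) = -12 + 6*E
-7 + (-U)*H(5 + 2*(-3)) = -7 + (-1*(-3))*(-12 + 6*(5 + 2*(-3))) = -7 + 3*(-12 + 6*(5 - 6)) = -7 + 3*(-12 + 6*(-1)) = -7 + 3*(-12 - 6) = -7 + 3*(-18) = -7 - 54 = -61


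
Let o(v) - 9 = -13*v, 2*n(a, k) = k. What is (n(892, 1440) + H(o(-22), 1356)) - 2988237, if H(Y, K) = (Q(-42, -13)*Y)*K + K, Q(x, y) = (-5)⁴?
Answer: 247026339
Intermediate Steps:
n(a, k) = k/2
Q(x, y) = 625
o(v) = 9 - 13*v
H(Y, K) = K + 625*K*Y (H(Y, K) = (625*Y)*K + K = 625*K*Y + K = K + 625*K*Y)
(n(892, 1440) + H(o(-22), 1356)) - 2988237 = ((½)*1440 + 1356*(1 + 625*(9 - 13*(-22)))) - 2988237 = (720 + 1356*(1 + 625*(9 + 286))) - 2988237 = (720 + 1356*(1 + 625*295)) - 2988237 = (720 + 1356*(1 + 184375)) - 2988237 = (720 + 1356*184376) - 2988237 = (720 + 250013856) - 2988237 = 250014576 - 2988237 = 247026339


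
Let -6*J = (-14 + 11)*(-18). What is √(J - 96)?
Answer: I*√105 ≈ 10.247*I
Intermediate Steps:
J = -9 (J = -(-14 + 11)*(-18)/6 = -(-1)*(-18)/2 = -⅙*54 = -9)
√(J - 96) = √(-9 - 96) = √(-105) = I*√105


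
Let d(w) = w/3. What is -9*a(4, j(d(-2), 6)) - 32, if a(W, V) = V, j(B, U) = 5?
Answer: -77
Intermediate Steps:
d(w) = w/3 (d(w) = w*(⅓) = w/3)
-9*a(4, j(d(-2), 6)) - 32 = -9*5 - 32 = -45 - 32 = -77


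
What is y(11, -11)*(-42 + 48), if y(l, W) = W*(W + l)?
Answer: 0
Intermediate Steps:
y(11, -11)*(-42 + 48) = (-11*(-11 + 11))*(-42 + 48) = -11*0*6 = 0*6 = 0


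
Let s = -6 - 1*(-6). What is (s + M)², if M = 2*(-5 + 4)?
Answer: 4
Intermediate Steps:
s = 0 (s = -6 + 6 = 0)
M = -2 (M = 2*(-1) = -2)
(s + M)² = (0 - 2)² = (-2)² = 4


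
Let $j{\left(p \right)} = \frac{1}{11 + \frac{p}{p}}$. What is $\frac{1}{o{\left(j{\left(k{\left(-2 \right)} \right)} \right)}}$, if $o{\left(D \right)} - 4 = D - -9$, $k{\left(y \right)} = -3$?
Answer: $\frac{12}{157} \approx 0.076433$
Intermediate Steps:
$j{\left(p \right)} = \frac{1}{12}$ ($j{\left(p \right)} = \frac{1}{11 + 1} = \frac{1}{12}$)
$o{\left(D \right)} = 13 + D$ ($o{\left(D \right)} = 4 + \left(D - -9\right) = 4 + \left(D + 9\right) = 4 + \left(9 + D\right) = 13 + D$)
$\frac{1}{o{\left(j{\left(k{\left(-2 \right)} \right)} \right)}} = \frac{1}{13 + \frac{1}{12}} = \frac{1}{\frac{157}{12}} = \frac{12}{157}$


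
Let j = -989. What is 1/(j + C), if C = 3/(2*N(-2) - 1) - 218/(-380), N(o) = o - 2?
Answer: -570/563593 ≈ -0.0010114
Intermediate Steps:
N(o) = -2 + o
C = 137/570 (C = 3/(2*(-2 - 2) - 1) - 218/(-380) = 3/(2*(-4) - 1) - 218*(-1/380) = 3/(-8 - 1) + 109/190 = 3/(-9) + 109/190 = 3*(-⅑) + 109/190 = -⅓ + 109/190 = 137/570 ≈ 0.24035)
1/(j + C) = 1/(-989 + 137/570) = 1/(-563593/570) = -570/563593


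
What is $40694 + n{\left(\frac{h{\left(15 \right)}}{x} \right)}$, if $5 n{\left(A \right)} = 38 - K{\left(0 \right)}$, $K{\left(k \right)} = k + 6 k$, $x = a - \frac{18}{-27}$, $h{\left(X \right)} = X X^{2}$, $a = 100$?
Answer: $\frac{203508}{5} \approx 40702.0$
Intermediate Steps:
$h{\left(X \right)} = X^{3}$
$x = \frac{302}{3}$ ($x = 100 - \frac{18}{-27} = 100 - - \frac{2}{3} = 100 + \frac{2}{3} = \frac{302}{3} \approx 100.67$)
$K{\left(k \right)} = 7 k$
$n{\left(A \right)} = \frac{38}{5}$ ($n{\left(A \right)} = \frac{38 - 7 \cdot 0}{5} = \frac{38 - 0}{5} = \frac{38 + 0}{5} = \frac{1}{5} \cdot 38 = \frac{38}{5}$)
$40694 + n{\left(\frac{h{\left(15 \right)}}{x} \right)} = 40694 + \frac{38}{5} = \frac{203508}{5}$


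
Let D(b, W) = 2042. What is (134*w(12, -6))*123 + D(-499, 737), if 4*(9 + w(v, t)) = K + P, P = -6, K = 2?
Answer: -162778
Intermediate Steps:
w(v, t) = -10 (w(v, t) = -9 + (2 - 6)/4 = -9 + (¼)*(-4) = -9 - 1 = -10)
(134*w(12, -6))*123 + D(-499, 737) = (134*(-10))*123 + 2042 = -1340*123 + 2042 = -164820 + 2042 = -162778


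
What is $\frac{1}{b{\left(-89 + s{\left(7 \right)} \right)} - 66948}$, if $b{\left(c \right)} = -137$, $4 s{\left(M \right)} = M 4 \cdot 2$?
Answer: $- \frac{1}{67085} \approx -1.4906 \cdot 10^{-5}$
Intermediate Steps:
$s{\left(M \right)} = 2 M$ ($s{\left(M \right)} = \frac{M 4 \cdot 2}{4} = \frac{4 M 2}{4} = \frac{8 M}{4} = 2 M$)
$\frac{1}{b{\left(-89 + s{\left(7 \right)} \right)} - 66948} = \frac{1}{-137 - 66948} = \frac{1}{-67085} = - \frac{1}{67085}$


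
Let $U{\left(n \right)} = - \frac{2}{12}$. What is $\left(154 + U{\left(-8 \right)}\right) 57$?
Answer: $\frac{17537}{2} \approx 8768.5$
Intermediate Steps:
$U{\left(n \right)} = - \frac{1}{6}$ ($U{\left(n \right)} = \left(-2\right) \frac{1}{12} = - \frac{1}{6}$)
$\left(154 + U{\left(-8 \right)}\right) 57 = \left(154 - \frac{1}{6}\right) 57 = \frac{923}{6} \cdot 57 = \frac{17537}{2}$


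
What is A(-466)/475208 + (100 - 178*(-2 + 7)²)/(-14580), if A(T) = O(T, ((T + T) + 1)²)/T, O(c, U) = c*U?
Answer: 245075503/115475544 ≈ 2.1223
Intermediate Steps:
O(c, U) = U*c
A(T) = (1 + 2*T)² (A(T) = (((T + T) + 1)²*T)/T = ((2*T + 1)²*T)/T = ((1 + 2*T)²*T)/T = (T*(1 + 2*T)²)/T = (1 + 2*T)²)
A(-466)/475208 + (100 - 178*(-2 + 7)²)/(-14580) = (1 + 2*(-466))²/475208 + (100 - 178*(-2 + 7)²)/(-14580) = (1 - 932)²*(1/475208) + (100 - 178*5²)*(-1/14580) = (-931)²*(1/475208) + (100 - 178*25)*(-1/14580) = 866761*(1/475208) + (100 - 4450)*(-1/14580) = 866761/475208 - 4350*(-1/14580) = 866761/475208 + 145/486 = 245075503/115475544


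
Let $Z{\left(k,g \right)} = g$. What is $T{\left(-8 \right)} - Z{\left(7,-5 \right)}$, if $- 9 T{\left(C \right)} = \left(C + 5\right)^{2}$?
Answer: $4$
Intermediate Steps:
$T{\left(C \right)} = - \frac{\left(5 + C\right)^{2}}{9}$ ($T{\left(C \right)} = - \frac{\left(C + 5\right)^{2}}{9} = - \frac{\left(5 + C\right)^{2}}{9}$)
$T{\left(-8 \right)} - Z{\left(7,-5 \right)} = - \frac{\left(5 - 8\right)^{2}}{9} - -5 = - \frac{\left(-3\right)^{2}}{9} + 5 = \left(- \frac{1}{9}\right) 9 + 5 = -1 + 5 = 4$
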